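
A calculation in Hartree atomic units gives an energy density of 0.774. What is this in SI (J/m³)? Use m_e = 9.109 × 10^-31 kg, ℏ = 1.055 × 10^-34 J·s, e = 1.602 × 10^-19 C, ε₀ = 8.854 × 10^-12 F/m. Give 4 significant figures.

One atomic unit of energy density: u_au = E_h/a₀³ = m_e⁴e¹⁰/((4πε₀)⁵ℏ⁸) = 2.929 × 10^13 J/m³.
0.774 × 2.929 × 10^13 J/m³ = 2.267 × 10^13 J/m³

2.267 × 10^13 J/m³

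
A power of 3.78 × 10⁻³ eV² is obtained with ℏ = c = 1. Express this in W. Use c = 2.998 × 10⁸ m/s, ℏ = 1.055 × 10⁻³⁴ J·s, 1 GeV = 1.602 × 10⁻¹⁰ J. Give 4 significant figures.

Power is [E]/[T] = [E]²/ℏ.
1 GeV² → 1/ℏ × (1 GeV in J)² = 2.433 × 10¹⁴ W.
Convert the energy scale: 3.78 × 10⁻³ eV² = 3.78 × 10⁻²¹ GeV².
Result: 3.78 × 10⁻²¹ × 2.433 × 10¹⁴ = 9.195 × 10⁻⁷ W.

9.195 × 10⁻⁷ W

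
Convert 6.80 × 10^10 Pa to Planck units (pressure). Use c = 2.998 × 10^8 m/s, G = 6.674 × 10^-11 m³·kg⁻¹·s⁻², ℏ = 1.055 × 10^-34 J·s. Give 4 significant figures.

1.468 × 10^-103

Planck pressure: p_P = c⁷/(ℏG²) = 4.632 × 10^113 Pa.
6.80 × 10^10 / 4.632 × 10^113 = 1.468 × 10^-103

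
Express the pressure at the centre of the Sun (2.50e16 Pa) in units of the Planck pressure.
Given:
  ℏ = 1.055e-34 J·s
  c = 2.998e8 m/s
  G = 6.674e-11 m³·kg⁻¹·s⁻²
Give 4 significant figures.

5.397e-98

Planck pressure: p_P = c⁷/(ℏG²) = 4.632e113 Pa.
2.50e16 / 4.632e113 = 5.397e-98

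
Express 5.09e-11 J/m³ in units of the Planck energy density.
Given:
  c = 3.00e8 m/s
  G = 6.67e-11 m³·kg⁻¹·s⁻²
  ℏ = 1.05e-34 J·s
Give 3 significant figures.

Planck energy density: u_P = c⁷/(ℏG²) = 4.68e113 J/m³.
5.09e-11 / 4.68e113 = 1.09e-124

1.09e-124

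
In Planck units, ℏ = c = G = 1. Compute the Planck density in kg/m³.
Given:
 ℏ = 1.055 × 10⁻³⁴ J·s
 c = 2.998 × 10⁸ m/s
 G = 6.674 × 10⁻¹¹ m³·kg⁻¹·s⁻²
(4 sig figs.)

From ℏ = c = G = 1 the density scale is ρ_P = c⁵/(ℏG²).
  = 2.422 × 10⁴² / 4.699 × 10⁻⁵⁵
  = 5.154 × 10⁹⁶ kg/m³

5.154 × 10⁹⁶ kg/m³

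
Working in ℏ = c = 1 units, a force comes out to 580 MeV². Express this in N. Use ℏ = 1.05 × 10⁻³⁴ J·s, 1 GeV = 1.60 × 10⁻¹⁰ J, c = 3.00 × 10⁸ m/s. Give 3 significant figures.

Force is [E]/[L] = [E]²/(ℏc); restore (ℏc)⁻¹.
1 GeV² → 1/(ℏc) × (1 GeV in J)² = 8.13 × 10⁵ N.
Convert the energy scale: 580 MeV² = 5.80 × 10⁻⁴ GeV².
Result: 5.80 × 10⁻⁴ × 8.13 × 10⁵ = 471 N.

471 N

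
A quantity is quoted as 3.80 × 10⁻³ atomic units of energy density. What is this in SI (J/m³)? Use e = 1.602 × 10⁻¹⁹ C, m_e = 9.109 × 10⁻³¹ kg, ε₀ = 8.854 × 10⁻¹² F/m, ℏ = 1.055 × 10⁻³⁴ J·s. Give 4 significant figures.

One atomic unit of energy density: u_au = E_h/a₀³ = m_e⁴e¹⁰/((4πε₀)⁵ℏ⁸) = 2.929 × 10¹³ J/m³.
3.80 × 10⁻³ × 2.929 × 10¹³ J/m³ = 1.113 × 10¹¹ J/m³

1.113 × 10¹¹ J/m³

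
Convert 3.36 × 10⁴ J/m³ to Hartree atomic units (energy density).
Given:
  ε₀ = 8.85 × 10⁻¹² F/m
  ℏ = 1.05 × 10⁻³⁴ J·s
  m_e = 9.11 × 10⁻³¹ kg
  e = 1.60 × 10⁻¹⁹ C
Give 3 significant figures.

1.12 × 10⁻⁹

atomic unit of energy density: u_au = E_h/a₀³ = m_e⁴e¹⁰/((4πε₀)⁵ℏ⁸) = 3.01 × 10¹³ J/m³.
3.36 × 10⁴ / 3.01 × 10¹³ = 1.12 × 10⁻⁹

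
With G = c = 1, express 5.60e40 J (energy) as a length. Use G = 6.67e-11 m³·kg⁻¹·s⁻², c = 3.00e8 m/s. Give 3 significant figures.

Energy → length via G/c⁴.
5.60e40 J × (G/c⁴) = 4.61e-4 m

4.61e-4 m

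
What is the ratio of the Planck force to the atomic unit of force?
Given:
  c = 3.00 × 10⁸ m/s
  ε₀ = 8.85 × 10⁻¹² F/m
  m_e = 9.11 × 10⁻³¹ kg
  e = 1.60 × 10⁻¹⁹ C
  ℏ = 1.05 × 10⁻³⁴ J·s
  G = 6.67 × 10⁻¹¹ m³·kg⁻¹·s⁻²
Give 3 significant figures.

1.46 × 10⁵¹

Planck force: F_P = c⁴/G = 1.21 × 10⁴⁴ N
atomic unit of force: F_au = E_h/a₀ = m_e²e⁶/((4πε₀)³ℏ⁴) = 8.33 × 10⁻⁸ N
ratio = 1.21 × 10⁴⁴ / 8.33 × 10⁻⁸ = 1.46 × 10⁵¹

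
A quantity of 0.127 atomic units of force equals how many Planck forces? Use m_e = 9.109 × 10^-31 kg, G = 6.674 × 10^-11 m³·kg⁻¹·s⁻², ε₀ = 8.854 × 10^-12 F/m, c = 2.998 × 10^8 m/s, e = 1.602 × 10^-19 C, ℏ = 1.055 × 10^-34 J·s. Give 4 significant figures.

8.624 × 10^-53

atomic unit of force: F_au = E_h/a₀ = m_e²e⁶/((4πε₀)³ℏ⁴) = 8.220 × 10^-8 N
Planck force: F_P = c⁴/G = 1.210 × 10^44 N
0.127 × 8.220 × 10^-8 / 1.210 × 10^44 = 8.624 × 10^-53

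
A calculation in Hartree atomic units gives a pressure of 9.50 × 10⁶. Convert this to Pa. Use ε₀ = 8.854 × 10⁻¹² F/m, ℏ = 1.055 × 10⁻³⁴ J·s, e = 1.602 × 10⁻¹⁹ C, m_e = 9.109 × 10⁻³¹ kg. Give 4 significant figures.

One atomic unit of pressure: P_au = E_h/a₀³ = m_e⁴e¹⁰/((4πε₀)⁵ℏ⁸) = 2.929 × 10¹³ Pa.
9.50 × 10⁶ × 2.929 × 10¹³ Pa = 2.783 × 10²⁰ Pa

2.783 × 10²⁰ Pa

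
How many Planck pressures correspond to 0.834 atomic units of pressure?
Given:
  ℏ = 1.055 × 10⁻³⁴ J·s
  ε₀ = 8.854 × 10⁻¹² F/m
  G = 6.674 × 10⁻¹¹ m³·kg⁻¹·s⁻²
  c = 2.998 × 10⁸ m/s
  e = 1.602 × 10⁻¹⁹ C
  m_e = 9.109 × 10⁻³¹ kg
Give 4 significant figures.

atomic unit of pressure: P_au = E_h/a₀³ = m_e⁴e¹⁰/((4πε₀)⁵ℏ⁸) = 2.929 × 10¹³ Pa
Planck pressure: p_P = c⁷/(ℏG²) = 4.632 × 10¹¹³ Pa
0.834 × 2.929 × 10¹³ / 4.632 × 10¹¹³ = 5.274 × 10⁻¹⁰¹

5.274 × 10⁻¹⁰¹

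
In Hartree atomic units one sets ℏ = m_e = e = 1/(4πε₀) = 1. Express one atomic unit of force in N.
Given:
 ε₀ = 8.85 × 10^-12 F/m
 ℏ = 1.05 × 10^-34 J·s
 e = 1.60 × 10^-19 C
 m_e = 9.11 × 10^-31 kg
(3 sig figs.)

F_au = E_h/a₀ = m_e²e⁶/((4πε₀)³ℏ⁴)
E_h = 4.38 × 10^-18 J
a₀ = 5.26 × 10^-11 m
E_h/a₀ = 8.33 × 10^-8 N

8.33 × 10^-8 N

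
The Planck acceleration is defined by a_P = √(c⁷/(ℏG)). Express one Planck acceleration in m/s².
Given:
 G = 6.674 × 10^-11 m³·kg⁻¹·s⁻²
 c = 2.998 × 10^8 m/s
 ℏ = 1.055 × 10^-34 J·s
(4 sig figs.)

a_P = √(c⁷/(ℏG))
  = √(3.092 × 10^103)
  = 5.560 × 10^51 m/s²

5.560 × 10^51 m/s²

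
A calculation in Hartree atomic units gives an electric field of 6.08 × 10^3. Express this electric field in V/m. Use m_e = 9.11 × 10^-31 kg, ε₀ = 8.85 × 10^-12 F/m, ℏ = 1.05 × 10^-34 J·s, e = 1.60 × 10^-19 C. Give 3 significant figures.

One atomic unit of electric field: E_au = E_h/(e a₀) = m_e²e⁵/((4πε₀)³ℏ⁴) = 5.20 × 10^11 V/m.
6.08 × 10^3 × 5.20 × 10^11 V/m = 3.16 × 10^15 V/m

3.16 × 10^15 V/m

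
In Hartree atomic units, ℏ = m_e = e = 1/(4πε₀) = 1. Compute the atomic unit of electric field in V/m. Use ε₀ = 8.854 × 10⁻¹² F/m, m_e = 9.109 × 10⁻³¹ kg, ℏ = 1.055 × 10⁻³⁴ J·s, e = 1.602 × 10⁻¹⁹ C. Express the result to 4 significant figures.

5.131 × 10¹¹ V/m

From ℏ = m_e = e = 1/(4πε₀) = 1 the electric field scale is E_au = E_h/(e a₀) = m_e²e⁵/((4πε₀)³ℏ⁴).
E_h = 4.354 × 10⁻¹⁸ J
a₀ = 5.297 × 10⁻¹¹ m
E_h/(e·a₀) = 5.131 × 10¹¹ V/m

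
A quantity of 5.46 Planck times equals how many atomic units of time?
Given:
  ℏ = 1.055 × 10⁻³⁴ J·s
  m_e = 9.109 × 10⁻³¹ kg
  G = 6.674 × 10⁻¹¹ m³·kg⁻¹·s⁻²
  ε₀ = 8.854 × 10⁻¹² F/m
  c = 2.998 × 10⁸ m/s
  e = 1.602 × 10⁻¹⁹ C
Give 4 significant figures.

1.215 × 10⁻²⁶

Planck time: t_P = √(ℏG/c⁵) = 5.392 × 10⁻⁴⁴ s
atomic unit of time: τ_au = (4πε₀)²ℏ³/(m_e e⁴) = 2.423 × 10⁻¹⁷ s
5.46 × 5.392 × 10⁻⁴⁴ / 2.423 × 10⁻¹⁷ = 1.215 × 10⁻²⁶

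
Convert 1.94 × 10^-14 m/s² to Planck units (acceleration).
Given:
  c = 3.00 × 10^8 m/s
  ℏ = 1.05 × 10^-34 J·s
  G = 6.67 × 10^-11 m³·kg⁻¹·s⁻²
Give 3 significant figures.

3.47 × 10^-66

Planck acceleration: a_P = √(c⁷/(ℏG)) = 5.59 × 10^51 m/s².
1.94 × 10^-14 / 5.59 × 10^51 = 3.47 × 10^-66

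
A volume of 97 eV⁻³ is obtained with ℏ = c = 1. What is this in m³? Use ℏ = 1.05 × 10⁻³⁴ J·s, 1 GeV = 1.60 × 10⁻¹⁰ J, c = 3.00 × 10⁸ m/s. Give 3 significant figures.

7.40 × 10⁻¹⁹ m³

Volume is [L]³ = [E]⁻³·(ℏc)³.
1 GeV⁻³ → (ℏc)³ × (1 GeV in J)⁻³ = 7.63 × 10⁻⁴⁸ m³.
Convert the energy scale: 97 eV⁻³ = 9.70 × 10²⁸ GeV⁻³.
Result: 9.70 × 10²⁸ × 7.63 × 10⁻⁴⁸ = 7.40 × 10⁻¹⁹ m³.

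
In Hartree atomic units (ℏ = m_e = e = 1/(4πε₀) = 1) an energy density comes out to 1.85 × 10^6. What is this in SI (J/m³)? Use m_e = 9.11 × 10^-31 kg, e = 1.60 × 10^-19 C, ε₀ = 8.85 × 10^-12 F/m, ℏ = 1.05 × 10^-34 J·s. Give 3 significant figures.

5.57 × 10^19 J/m³

One atomic unit of energy density: u_au = E_h/a₀³ = m_e⁴e¹⁰/((4πε₀)⁵ℏ⁸) = 3.01 × 10^13 J/m³.
1.85 × 10^6 × 3.01 × 10^13 J/m³ = 5.57 × 10^19 J/m³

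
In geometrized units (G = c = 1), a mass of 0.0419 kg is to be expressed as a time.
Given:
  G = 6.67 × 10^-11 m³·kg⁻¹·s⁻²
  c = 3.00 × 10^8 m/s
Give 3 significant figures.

1.04 × 10^-37 s

Mass → time via G/c³.
0.0419 kg × (G/c³) = 1.04 × 10^-37 s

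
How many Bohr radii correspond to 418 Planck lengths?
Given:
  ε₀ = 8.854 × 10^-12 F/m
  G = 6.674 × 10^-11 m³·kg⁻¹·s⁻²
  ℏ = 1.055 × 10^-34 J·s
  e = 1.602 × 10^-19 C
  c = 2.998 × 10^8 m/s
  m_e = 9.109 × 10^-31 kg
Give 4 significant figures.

Planck length: ℓ_P = √(ℏG/c³) = 1.616 × 10^-35 m
Bohr radius: a₀ = 4πε₀ℏ²/(m_e e²) = 5.297 × 10^-11 m
418 × 1.616 × 10^-35 / 5.297 × 10^-11 = 1.276 × 10^-22

1.276 × 10^-22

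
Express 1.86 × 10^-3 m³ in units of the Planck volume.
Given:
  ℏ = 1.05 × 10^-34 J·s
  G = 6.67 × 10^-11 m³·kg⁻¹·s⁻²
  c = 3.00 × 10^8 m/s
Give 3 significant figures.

Planck volume: V_P = (ℏG/c³)^(3/2) = 4.18 × 10^-105 m³.
1.86 × 10^-3 / 4.18 × 10^-105 = 4.45 × 10^101

4.45 × 10^101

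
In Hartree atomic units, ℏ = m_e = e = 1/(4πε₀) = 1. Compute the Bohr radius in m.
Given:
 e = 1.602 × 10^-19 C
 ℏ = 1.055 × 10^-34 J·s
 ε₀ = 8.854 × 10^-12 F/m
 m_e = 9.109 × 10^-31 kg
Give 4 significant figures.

From ℏ = m_e = e = 1/(4πε₀) = 1 the length scale is a₀ = 4πε₀ℏ²/(m_e e²).
  = 1.238 × 10^-78 / 2.338 × 10^-68
  = 5.297 × 10^-11 m

5.297 × 10^-11 m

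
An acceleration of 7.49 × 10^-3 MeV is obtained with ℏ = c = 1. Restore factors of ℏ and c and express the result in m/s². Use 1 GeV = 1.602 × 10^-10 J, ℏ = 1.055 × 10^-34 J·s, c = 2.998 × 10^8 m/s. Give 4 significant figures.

3.410 × 10^27 m/s²

Acceleration is [L]/[T]² = c·[E]/ℏ.
1 GeV → c/ℏ × (1 GeV in J) = 4.552 × 10^32 m/s².
Convert the energy scale: 7.49 × 10^-3 MeV = 7.49 × 10^-6 GeV.
Result: 7.49 × 10^-6 × 4.552 × 10^32 = 3.410 × 10^27 m/s².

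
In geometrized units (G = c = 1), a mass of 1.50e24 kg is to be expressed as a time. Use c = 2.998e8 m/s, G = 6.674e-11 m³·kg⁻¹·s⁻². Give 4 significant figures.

Mass → time via G/c³.
1.50e24 kg × (G/c³) = 3.715e-12 s

3.715e-12 s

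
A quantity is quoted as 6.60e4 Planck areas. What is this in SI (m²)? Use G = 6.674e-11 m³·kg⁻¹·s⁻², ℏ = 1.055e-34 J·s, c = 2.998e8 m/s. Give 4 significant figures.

One Planck area: A_P = ℏG/c³ = 2.613e-70 m².
6.60e4 × 2.613e-70 m² = 1.725e-65 m²

1.725e-65 m²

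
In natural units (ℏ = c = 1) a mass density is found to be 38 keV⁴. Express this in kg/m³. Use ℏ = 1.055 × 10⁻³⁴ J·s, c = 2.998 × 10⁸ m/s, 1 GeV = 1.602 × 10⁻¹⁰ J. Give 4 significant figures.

Mass density is [E]/(c²[L]³) = [E]⁴/(ℏ³c⁵).
1 GeV⁴ → 1/(ℏ³c⁵) × (1 GeV in J)⁴ = 2.316 × 10²⁰ kg/m³.
Convert the energy scale: 38 keV⁴ = 3.80 × 10⁻²³ GeV⁴.
Result: 3.80 × 10⁻²³ × 2.316 × 10²⁰ = 8.801 × 10⁻³ kg/m³.

8.801 × 10⁻³ kg/m³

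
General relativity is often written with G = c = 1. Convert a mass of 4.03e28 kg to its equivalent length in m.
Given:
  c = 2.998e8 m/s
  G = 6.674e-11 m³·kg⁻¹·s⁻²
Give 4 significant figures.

In G = c = 1 units mass has dimensions of length; the conversion factor is G/c².
4.03e28 kg × (G/c²) = 29.92 m

29.92 m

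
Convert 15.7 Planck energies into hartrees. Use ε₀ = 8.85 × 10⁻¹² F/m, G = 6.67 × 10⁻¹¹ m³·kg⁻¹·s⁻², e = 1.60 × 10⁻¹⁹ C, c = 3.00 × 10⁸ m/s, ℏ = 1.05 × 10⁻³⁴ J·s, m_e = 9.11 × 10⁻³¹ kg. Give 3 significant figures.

Planck energy: E_P = √(ℏc⁵/G) = 1.96 × 10⁹ J
hartree: E_h = m_e e⁴/(4πε₀ℏ)² = 4.38 × 10⁻¹⁸ J
15.7 × 1.96 × 10⁹ / 4.38 × 10⁻¹⁸ = 7.01 × 10²⁷

7.01 × 10²⁷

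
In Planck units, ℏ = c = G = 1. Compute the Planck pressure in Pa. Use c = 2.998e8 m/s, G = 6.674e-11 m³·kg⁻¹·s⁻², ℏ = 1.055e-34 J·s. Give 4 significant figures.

4.632e113 Pa

From ℏ = c = G = 1 the pressure scale is p_P = c⁷/(ℏG²).
  = 2.177e59 / 4.699e-55
  = 4.632e113 Pa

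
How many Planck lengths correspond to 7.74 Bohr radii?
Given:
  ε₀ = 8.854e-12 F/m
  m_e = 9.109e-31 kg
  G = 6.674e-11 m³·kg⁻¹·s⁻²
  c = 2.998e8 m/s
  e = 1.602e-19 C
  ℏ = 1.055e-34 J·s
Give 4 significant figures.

2.536e25

Bohr radius: a₀ = 4πε₀ℏ²/(m_e e²) = 5.297e-11 m
Planck length: ℓ_P = √(ℏG/c³) = 1.616e-35 m
7.74 × 5.297e-11 / 1.616e-35 = 2.536e25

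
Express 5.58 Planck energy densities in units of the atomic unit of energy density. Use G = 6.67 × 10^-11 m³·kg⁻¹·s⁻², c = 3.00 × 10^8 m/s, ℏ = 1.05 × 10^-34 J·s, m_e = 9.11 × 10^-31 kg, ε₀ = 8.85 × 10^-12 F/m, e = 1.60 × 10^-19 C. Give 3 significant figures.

Planck energy density: u_P = c⁷/(ℏG²) = 4.68 × 10^113 J/m³
atomic unit of energy density: u_au = E_h/a₀³ = m_e⁴e¹⁰/((4πε₀)⁵ℏ⁸) = 3.01 × 10^13 J/m³
5.58 × 4.68 × 10^113 / 3.01 × 10^13 = 8.67 × 10^100

8.67 × 10^100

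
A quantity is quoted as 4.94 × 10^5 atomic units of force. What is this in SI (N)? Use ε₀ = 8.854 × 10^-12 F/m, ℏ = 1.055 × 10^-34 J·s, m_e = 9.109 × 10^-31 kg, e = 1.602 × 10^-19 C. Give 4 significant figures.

One atomic unit of force: F_au = E_h/a₀ = m_e²e⁶/((4πε₀)³ℏ⁴) = 8.220 × 10^-8 N.
4.94 × 10^5 × 8.220 × 10^-8 N = 0.04061 N

0.04061 N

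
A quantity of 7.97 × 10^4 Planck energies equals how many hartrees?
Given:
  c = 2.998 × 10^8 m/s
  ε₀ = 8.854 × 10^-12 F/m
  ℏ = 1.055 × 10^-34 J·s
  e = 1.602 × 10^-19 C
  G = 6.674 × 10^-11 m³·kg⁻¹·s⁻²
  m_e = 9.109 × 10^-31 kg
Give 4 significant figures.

Planck energy: E_P = √(ℏc⁵/G) = 1.957 × 10^9 J
hartree: E_h = m_e e⁴/(4πε₀ℏ)² = 4.354 × 10^-18 J
7.97 × 10^4 × 1.957 × 10^9 / 4.354 × 10^-18 = 3.581 × 10^31

3.581 × 10^31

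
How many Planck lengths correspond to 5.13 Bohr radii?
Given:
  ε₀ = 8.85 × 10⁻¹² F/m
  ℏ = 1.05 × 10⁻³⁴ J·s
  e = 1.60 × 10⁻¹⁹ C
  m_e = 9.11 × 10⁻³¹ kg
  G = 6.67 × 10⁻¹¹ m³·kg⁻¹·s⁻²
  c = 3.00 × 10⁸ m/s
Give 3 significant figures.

Bohr radius: a₀ = 4πε₀ℏ²/(m_e e²) = 5.26 × 10⁻¹¹ m
Planck length: ℓ_P = √(ℏG/c³) = 1.61 × 10⁻³⁵ m
5.13 × 5.26 × 10⁻¹¹ / 1.61 × 10⁻³⁵ = 1.67 × 10²⁵

1.67 × 10²⁵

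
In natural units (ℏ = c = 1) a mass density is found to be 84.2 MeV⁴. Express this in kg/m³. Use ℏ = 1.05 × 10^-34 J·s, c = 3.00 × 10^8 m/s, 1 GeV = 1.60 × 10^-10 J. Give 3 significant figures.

1.96 × 10^10 kg/m³

Mass density is [E]/(c²[L]³) = [E]⁴/(ℏ³c⁵).
1 GeV⁴ → 1/(ℏ³c⁵) × (1 GeV in J)⁴ = 2.33 × 10^20 kg/m³.
Convert the energy scale: 84.2 MeV⁴ = 8.42 × 10^-11 GeV⁴.
Result: 8.42 × 10^-11 × 2.33 × 10^20 = 1.96 × 10^10 kg/m³.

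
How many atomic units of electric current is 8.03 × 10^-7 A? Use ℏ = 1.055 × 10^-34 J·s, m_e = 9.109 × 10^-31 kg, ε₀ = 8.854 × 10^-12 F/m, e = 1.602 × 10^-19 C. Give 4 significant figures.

atomic unit of electric current: I_au = e E_h/ℏ = m_e e⁵/((4πε₀)²ℏ³) = 6.612 × 10^-3 A.
8.03 × 10^-7 / 6.612 × 10^-3 = 1.214 × 10^-4

1.214 × 10^-4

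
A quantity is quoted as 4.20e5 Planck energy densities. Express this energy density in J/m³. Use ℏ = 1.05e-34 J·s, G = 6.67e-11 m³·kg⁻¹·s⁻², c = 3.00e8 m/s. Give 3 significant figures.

One Planck energy density: u_P = c⁷/(ℏG²) = 4.68e113 J/m³.
4.20e5 × 4.68e113 J/m³ = 1.97e119 J/m³

1.97e119 J/m³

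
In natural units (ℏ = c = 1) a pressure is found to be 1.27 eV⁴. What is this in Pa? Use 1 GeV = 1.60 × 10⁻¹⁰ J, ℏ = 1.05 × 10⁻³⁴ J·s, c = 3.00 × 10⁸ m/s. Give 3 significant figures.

26.6 Pa

Pressure is [E]/[L]³ = [E]⁴/(ℏc)³.
1 GeV⁴ → 1/(ℏc)³ × (1 GeV in J)⁴ = 2.10 × 10³⁷ Pa.
Convert the energy scale: 1.27 eV⁴ = 1.27 × 10⁻³⁶ GeV⁴.
Result: 1.27 × 10⁻³⁶ × 2.10 × 10³⁷ = 26.6 Pa.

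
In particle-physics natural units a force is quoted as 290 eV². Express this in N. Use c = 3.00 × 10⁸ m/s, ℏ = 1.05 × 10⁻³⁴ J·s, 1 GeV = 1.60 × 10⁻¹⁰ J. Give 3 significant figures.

Force is [E]/[L] = [E]²/(ℏc); restore (ℏc)⁻¹.
1 GeV² → 1/(ℏc) × (1 GeV in J)² = 8.13 × 10⁵ N.
Convert the energy scale: 290 eV² = 2.90 × 10⁻¹⁶ GeV².
Result: 2.90 × 10⁻¹⁶ × 8.13 × 10⁵ = 2.36 × 10⁻¹⁰ N.

2.36 × 10⁻¹⁰ N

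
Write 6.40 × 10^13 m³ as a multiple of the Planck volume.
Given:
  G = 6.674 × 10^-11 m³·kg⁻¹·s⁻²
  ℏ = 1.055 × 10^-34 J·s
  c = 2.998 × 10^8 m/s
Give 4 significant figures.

Planck volume: V_P = (ℏG/c³)^(3/2) = 4.224 × 10^-105 m³.
6.40 × 10^13 / 4.224 × 10^-105 = 1.515 × 10^118

1.515 × 10^118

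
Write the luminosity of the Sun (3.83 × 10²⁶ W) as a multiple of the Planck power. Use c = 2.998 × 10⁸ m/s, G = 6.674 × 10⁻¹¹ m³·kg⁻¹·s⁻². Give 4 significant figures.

Planck power: P_P = c⁵/G = 3.629 × 10⁵² W.
3.83 × 10²⁶ / 3.629 × 10⁵² = 1.055 × 10⁻²⁶

1.055 × 10⁻²⁶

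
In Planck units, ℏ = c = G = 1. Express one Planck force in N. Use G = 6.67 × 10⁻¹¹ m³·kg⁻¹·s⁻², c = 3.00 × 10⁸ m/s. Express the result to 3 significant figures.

1.21 × 10⁴⁴ N

From ℏ = c = G = 1 the force scale is F_P = c⁴/G.
  = 8.10 × 10³³ / 6.67 × 10⁻¹¹
  = 1.21 × 10⁴⁴ N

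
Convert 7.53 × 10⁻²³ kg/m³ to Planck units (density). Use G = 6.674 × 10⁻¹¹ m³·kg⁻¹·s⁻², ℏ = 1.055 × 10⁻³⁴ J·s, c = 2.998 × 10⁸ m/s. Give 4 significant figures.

1.461 × 10⁻¹¹⁹

Planck density: ρ_P = c⁵/(ℏG²) = 5.154 × 10⁹⁶ kg/m³.
7.53 × 10⁻²³ / 5.154 × 10⁹⁶ = 1.461 × 10⁻¹¹⁹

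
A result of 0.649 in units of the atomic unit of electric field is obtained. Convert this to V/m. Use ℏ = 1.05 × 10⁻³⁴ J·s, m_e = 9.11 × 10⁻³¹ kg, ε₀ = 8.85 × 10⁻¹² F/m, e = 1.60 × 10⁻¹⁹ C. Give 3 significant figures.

3.38 × 10¹¹ V/m

One atomic unit of electric field: E_au = E_h/(e a₀) = m_e²e⁵/((4πε₀)³ℏ⁴) = 5.20 × 10¹¹ V/m.
0.649 × 5.20 × 10¹¹ V/m = 3.38 × 10¹¹ V/m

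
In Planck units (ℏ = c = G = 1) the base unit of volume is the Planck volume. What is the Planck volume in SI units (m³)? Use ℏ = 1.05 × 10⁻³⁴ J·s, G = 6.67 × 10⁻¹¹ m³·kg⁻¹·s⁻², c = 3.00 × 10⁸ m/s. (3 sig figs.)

4.18 × 10⁻¹⁰⁵ m³

V_P = (ℏG/c³)^(3/2)
  = √(1.75 × 10⁻²⁰⁹)
  = 4.18 × 10⁻¹⁰⁵ m³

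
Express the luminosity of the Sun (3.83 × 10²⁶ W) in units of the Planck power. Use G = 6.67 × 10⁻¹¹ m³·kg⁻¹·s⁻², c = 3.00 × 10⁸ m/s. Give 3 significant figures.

Planck power: P_P = c⁵/G = 3.64 × 10⁵² W.
3.83 × 10²⁶ / 3.64 × 10⁵² = 1.05 × 10⁻²⁶

1.05 × 10⁻²⁶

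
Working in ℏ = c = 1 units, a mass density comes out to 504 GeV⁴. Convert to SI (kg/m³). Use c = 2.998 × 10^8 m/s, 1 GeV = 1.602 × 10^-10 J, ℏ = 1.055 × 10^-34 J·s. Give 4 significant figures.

Mass density is [E]/(c²[L]³) = [E]⁴/(ℏ³c⁵).
1 GeV⁴ → 1/(ℏ³c⁵) × (1 GeV in J)⁴ = 2.316 × 10^20 kg/m³.
Result: 504 × 2.316 × 10^20 = 1.167 × 10^23 kg/m³.

1.167 × 10^23 kg/m³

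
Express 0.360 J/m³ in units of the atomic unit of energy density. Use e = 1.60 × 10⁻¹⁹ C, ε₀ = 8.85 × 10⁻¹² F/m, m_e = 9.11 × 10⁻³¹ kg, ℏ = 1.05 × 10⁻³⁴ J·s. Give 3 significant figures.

atomic unit of energy density: u_au = E_h/a₀³ = m_e⁴e¹⁰/((4πε₀)⁵ℏ⁸) = 3.01 × 10¹³ J/m³.
0.360 / 3.01 × 10¹³ = 1.19 × 10⁻¹⁴

1.19 × 10⁻¹⁴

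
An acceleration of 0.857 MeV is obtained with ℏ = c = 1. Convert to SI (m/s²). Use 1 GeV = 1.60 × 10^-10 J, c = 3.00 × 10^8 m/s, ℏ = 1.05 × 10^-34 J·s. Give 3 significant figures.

3.92 × 10^29 m/s²

Acceleration is [L]/[T]² = c·[E]/ℏ.
1 GeV → c/ℏ × (1 GeV in J) = 4.57 × 10^32 m/s².
Convert the energy scale: 0.857 MeV = 8.57 × 10^-4 GeV.
Result: 8.57 × 10^-4 × 4.57 × 10^32 = 3.92 × 10^29 m/s².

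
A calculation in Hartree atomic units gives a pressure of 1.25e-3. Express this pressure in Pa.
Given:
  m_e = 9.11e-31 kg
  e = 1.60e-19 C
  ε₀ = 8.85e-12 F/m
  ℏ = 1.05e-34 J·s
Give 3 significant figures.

One atomic unit of pressure: P_au = E_h/a₀³ = m_e⁴e¹⁰/((4πε₀)⁵ℏ⁸) = 3.01e13 Pa.
1.25e-3 × 3.01e13 Pa = 3.77e10 Pa

3.77e10 Pa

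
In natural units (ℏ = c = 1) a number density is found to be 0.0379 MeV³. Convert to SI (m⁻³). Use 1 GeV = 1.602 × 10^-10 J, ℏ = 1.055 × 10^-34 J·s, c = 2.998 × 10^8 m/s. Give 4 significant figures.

4.925 × 10^36 m⁻³

Number density is [L]⁻³ = [E]³/(ℏc)³.
1 GeV³ → 1/(ℏc)³ × (1 GeV in J)³ = 1.299 × 10^47 m⁻³.
Convert the energy scale: 0.0379 MeV³ = 3.79 × 10^-11 GeV³.
Result: 3.79 × 10^-11 × 1.299 × 10^47 = 4.925 × 10^36 m⁻³.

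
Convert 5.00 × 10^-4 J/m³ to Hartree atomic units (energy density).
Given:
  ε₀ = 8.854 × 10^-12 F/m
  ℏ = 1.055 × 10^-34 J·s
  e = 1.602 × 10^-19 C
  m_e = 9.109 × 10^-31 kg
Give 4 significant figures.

atomic unit of energy density: u_au = E_h/a₀³ = m_e⁴e¹⁰/((4πε₀)⁵ℏ⁸) = 2.929 × 10^13 J/m³.
5.00 × 10^-4 / 2.929 × 10^13 = 1.707 × 10^-17

1.707 × 10^-17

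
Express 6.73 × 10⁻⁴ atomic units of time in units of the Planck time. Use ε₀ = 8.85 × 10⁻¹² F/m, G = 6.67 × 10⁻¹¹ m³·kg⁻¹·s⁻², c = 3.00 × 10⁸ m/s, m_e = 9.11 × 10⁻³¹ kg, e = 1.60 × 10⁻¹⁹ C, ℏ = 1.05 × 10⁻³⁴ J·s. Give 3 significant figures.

atomic unit of time: τ_au = (4πε₀)²ℏ³/(m_e e⁴) = 2.40 × 10⁻¹⁷ s
Planck time: t_P = √(ℏG/c⁵) = 5.37 × 10⁻⁴⁴ s
6.73 × 10⁻⁴ × 2.40 × 10⁻¹⁷ / 5.37 × 10⁻⁴⁴ = 3.01 × 10²³

3.01 × 10²³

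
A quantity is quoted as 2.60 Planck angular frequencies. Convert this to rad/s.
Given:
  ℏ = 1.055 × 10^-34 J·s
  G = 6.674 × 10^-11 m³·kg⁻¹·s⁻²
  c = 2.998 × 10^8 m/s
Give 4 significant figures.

One Planck angular frequency: ω_P = √(c⁵/(ℏG)) = 1.855 × 10^43 rad/s.
2.60 × 1.855 × 10^43 rad/s = 4.822 × 10^43 rad/s

4.822 × 10^43 rad/s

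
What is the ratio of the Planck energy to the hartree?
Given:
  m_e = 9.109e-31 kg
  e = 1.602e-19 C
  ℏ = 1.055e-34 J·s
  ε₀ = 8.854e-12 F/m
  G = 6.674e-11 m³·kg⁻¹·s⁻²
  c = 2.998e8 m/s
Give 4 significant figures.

4.494e26

Planck energy: E_P = √(ℏc⁵/G) = 1.957e9 J
hartree: E_h = m_e e⁴/(4πε₀ℏ)² = 4.354e-18 J
ratio = 1.957e9 / 4.354e-18 = 4.494e26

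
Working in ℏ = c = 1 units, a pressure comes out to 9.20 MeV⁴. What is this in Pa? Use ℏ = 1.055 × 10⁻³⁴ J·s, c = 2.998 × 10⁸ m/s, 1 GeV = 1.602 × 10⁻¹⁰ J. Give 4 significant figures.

Pressure is [E]/[L]³ = [E]⁴/(ℏc)³.
1 GeV⁴ → 1/(ℏc)³ × (1 GeV in J)⁴ = 2.082 × 10³⁷ Pa.
Convert the energy scale: 9.20 MeV⁴ = 9.20 × 10⁻¹² GeV⁴.
Result: 9.20 × 10⁻¹² × 2.082 × 10³⁷ = 1.915 × 10²⁶ Pa.

1.915 × 10²⁶ Pa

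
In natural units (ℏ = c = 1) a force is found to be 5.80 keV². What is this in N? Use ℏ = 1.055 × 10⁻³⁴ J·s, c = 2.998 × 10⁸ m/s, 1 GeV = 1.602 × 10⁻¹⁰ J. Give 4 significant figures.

4.706 × 10⁻⁶ N

Force is [E]/[L] = [E]²/(ℏc); restore (ℏc)⁻¹.
1 GeV² → 1/(ℏc) × (1 GeV in J)² = 8.114 × 10⁵ N.
Convert the energy scale: 5.80 keV² = 5.80 × 10⁻¹² GeV².
Result: 5.80 × 10⁻¹² × 8.114 × 10⁵ = 4.706 × 10⁻⁶ N.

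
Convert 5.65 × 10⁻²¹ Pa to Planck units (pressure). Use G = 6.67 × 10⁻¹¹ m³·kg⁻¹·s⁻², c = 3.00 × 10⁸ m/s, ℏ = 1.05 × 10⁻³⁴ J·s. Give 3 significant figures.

1.21 × 10⁻¹³⁴

Planck pressure: p_P = c⁷/(ℏG²) = 4.68 × 10¹¹³ Pa.
5.65 × 10⁻²¹ / 4.68 × 10¹¹³ = 1.21 × 10⁻¹³⁴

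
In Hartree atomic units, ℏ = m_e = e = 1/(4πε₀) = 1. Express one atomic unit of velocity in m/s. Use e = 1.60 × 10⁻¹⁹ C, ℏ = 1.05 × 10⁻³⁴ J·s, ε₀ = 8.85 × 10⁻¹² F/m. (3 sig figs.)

The unique combination of the constants set to 1 with dimensions of velocity is v_au = e²/(4πε₀ℏ).
  = 2.56 × 10⁻³⁸ / 1.17 × 10⁻⁴⁴
  = 2.19 × 10⁶ m/s

2.19 × 10⁶ m/s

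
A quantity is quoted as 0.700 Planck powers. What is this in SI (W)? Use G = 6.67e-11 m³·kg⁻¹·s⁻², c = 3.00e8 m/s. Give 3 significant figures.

One Planck power: P_P = c⁵/G = 3.64e52 W.
0.700 × 3.64e52 W = 2.55e52 W

2.55e52 W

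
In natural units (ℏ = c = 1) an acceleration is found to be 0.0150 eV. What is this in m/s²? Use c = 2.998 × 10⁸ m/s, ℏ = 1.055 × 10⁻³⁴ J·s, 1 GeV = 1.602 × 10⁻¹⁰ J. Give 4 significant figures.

6.829 × 10²¹ m/s²

Acceleration is [L]/[T]² = c·[E]/ℏ.
1 GeV → c/ℏ × (1 GeV in J) = 4.552 × 10³² m/s².
Convert the energy scale: 0.0150 eV = 1.50 × 10⁻¹¹ GeV.
Result: 1.50 × 10⁻¹¹ × 4.552 × 10³² = 6.829 × 10²¹ m/s².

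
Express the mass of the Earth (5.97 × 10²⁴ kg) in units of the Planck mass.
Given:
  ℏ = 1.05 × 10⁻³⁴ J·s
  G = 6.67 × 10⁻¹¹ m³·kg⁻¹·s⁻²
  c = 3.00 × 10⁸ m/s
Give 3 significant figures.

2.75 × 10³²

Planck mass: m_P = √(ℏc/G) = 2.17 × 10⁻⁸ kg.
5.97 × 10²⁴ / 2.17 × 10⁻⁸ = 2.75 × 10³²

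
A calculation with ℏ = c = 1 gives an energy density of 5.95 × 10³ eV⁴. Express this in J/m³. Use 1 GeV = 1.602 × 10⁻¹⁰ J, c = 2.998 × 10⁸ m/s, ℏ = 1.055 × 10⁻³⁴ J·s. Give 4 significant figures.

1.239 × 10⁵ J/m³

[E]/[L]³ = [E]⁴/(ℏc)³; restore (ℏc)⁻³.
1 GeV⁴ → 1/(ℏc)³ × (1 GeV in J)⁴ = 2.082 × 10³⁷ J/m³.
Convert the energy scale: 5.95 × 10³ eV⁴ = 5.95 × 10⁻³³ GeV⁴.
Result: 5.95 × 10⁻³³ × 2.082 × 10³⁷ = 1.239 × 10⁵ J/m³.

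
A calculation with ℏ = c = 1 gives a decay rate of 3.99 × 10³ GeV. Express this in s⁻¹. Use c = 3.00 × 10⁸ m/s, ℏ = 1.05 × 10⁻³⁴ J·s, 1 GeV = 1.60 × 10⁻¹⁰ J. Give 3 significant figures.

6.08 × 10²⁷ s⁻¹

A rate is [E]/ℏ; divide by ℏ.
1 GeV → 1/ℏ × (1 GeV in J) = 1.52 × 10²⁴ s⁻¹.
Result: 3.99 × 10³ × 1.52 × 10²⁴ = 6.08 × 10²⁷ s⁻¹.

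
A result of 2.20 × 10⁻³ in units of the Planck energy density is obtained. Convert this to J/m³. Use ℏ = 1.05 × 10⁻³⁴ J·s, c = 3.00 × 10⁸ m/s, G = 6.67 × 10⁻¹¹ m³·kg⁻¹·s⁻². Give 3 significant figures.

One Planck energy density: u_P = c⁷/(ℏG²) = 4.68 × 10¹¹³ J/m³.
2.20 × 10⁻³ × 4.68 × 10¹¹³ J/m³ = 1.03 × 10¹¹¹ J/m³

1.03 × 10¹¹¹ J/m³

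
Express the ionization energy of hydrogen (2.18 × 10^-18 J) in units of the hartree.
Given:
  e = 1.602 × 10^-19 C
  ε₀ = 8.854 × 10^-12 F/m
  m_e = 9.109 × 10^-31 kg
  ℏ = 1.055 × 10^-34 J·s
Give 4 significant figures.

0.5007

hartree: E_h = m_e e⁴/(4πε₀ℏ)² = 4.354 × 10^-18 J.
2.18 × 10^-18 / 4.354 × 10^-18 = 0.5007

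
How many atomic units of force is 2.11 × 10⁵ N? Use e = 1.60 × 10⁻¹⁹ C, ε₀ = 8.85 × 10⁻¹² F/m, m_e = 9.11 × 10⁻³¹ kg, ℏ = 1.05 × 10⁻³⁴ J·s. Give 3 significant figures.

2.53 × 10¹²

atomic unit of force: F_au = E_h/a₀ = m_e²e⁶/((4πε₀)³ℏ⁴) = 8.33 × 10⁻⁸ N.
2.11 × 10⁵ / 8.33 × 10⁻⁸ = 2.53 × 10¹²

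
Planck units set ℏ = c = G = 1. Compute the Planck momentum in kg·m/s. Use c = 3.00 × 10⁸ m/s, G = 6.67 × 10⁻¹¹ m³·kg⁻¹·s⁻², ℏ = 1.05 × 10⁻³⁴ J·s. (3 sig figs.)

6.52 kg·m/s

From ℏ = c = G = 1 the momentum scale is p_P = √(ℏc³/G).
  = √(42.5)
  = 6.52 kg·m/s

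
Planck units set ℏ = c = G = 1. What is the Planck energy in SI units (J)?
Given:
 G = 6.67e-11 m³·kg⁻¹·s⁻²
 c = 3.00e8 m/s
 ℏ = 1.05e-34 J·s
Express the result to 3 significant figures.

1.96e9 J

The unique combination of the constants set to 1 with dimensions of energy is E_P = √(ℏc⁵/G).
  = √(3.83e18)
  = 1.96e9 J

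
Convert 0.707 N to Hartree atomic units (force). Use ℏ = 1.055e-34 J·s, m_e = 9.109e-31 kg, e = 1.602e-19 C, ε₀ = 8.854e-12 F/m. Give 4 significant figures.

8.601e6

atomic unit of force: F_au = E_h/a₀ = m_e²e⁶/((4πε₀)³ℏ⁴) = 8.220e-8 N.
0.707 / 8.220e-8 = 8.601e6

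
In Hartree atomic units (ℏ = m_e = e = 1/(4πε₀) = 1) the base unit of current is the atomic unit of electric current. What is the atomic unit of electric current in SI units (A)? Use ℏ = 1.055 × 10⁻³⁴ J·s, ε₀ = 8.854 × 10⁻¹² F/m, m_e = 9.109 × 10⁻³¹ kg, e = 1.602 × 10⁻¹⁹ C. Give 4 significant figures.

6.612 × 10⁻³ A

I_au = e E_h/ℏ = m_e e⁵/((4πε₀)²ℏ³)
E_h = 4.354 × 10⁻¹⁸ J
e·E_h/ℏ = 6.612 × 10⁻³ A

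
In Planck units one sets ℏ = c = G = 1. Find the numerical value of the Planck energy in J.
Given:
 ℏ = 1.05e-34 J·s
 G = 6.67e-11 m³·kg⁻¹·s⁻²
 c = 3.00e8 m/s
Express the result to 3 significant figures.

E_P = √(ℏc⁵/G)
  = √(3.83e18)
  = 1.96e9 J

1.96e9 J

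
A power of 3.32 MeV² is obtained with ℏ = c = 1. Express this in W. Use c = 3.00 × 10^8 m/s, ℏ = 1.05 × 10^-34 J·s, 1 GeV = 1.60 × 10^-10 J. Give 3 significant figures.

8.09 × 10^8 W

Power is [E]/[T] = [E]²/ℏ.
1 GeV² → 1/ℏ × (1 GeV in J)² = 2.44 × 10^14 W.
Convert the energy scale: 3.32 MeV² = 3.32 × 10^-6 GeV².
Result: 3.32 × 10^-6 × 2.44 × 10^14 = 8.09 × 10^8 W.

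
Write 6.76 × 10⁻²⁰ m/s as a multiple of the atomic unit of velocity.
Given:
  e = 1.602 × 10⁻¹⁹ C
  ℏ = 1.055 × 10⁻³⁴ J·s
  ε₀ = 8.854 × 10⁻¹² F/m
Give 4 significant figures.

atomic unit of velocity: v_au = e²/(4πε₀ℏ) = 2.186 × 10⁶ m/s.
6.76 × 10⁻²⁰ / 2.186 × 10⁶ = 3.092 × 10⁻²⁶

3.092 × 10⁻²⁶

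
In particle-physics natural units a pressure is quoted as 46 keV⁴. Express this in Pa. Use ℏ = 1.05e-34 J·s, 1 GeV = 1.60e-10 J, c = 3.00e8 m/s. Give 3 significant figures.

9.65e14 Pa

Pressure is [E]/[L]³ = [E]⁴/(ℏc)³.
1 GeV⁴ → 1/(ℏc)³ × (1 GeV in J)⁴ = 2.10e37 Pa.
Convert the energy scale: 46 keV⁴ = 4.60e-23 GeV⁴.
Result: 4.60e-23 × 2.10e37 = 9.65e14 Pa.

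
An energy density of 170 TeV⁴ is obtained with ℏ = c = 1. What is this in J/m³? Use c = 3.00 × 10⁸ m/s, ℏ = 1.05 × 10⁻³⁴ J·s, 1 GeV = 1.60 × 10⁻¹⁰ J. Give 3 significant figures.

3.56 × 10⁵¹ J/m³

[E]/[L]³ = [E]⁴/(ℏc)³; restore (ℏc)⁻³.
1 GeV⁴ → 1/(ℏc)³ × (1 GeV in J)⁴ = 2.10 × 10³⁷ J/m³.
Convert the energy scale: 170 TeV⁴ = 1.70 × 10¹⁴ GeV⁴.
Result: 1.70 × 10¹⁴ × 2.10 × 10³⁷ = 3.56 × 10⁵¹ J/m³.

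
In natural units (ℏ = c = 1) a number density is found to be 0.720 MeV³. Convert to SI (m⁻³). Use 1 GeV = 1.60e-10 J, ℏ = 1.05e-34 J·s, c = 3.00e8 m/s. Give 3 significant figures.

Number density is [L]⁻³ = [E]³/(ℏc)³.
1 GeV³ → 1/(ℏc)³ × (1 GeV in J)³ = 1.31e47 m⁻³.
Convert the energy scale: 0.720 MeV³ = 7.20e-10 GeV³.
Result: 7.20e-10 × 1.31e47 = 9.44e37 m⁻³.

9.44e37 m⁻³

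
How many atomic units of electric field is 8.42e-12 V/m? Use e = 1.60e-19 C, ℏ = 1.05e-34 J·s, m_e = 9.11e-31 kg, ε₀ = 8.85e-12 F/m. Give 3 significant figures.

atomic unit of electric field: E_au = E_h/(e a₀) = m_e²e⁵/((4πε₀)³ℏ⁴) = 5.20e11 V/m.
8.42e-12 / 5.20e11 = 1.62e-23

1.62e-23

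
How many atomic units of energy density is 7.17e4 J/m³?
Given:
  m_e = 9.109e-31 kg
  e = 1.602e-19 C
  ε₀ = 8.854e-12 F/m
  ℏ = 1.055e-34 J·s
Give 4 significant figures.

atomic unit of energy density: u_au = E_h/a₀³ = m_e⁴e¹⁰/((4πε₀)⁵ℏ⁸) = 2.929e13 J/m³.
7.17e4 / 2.929e13 = 2.448e-9

2.448e-9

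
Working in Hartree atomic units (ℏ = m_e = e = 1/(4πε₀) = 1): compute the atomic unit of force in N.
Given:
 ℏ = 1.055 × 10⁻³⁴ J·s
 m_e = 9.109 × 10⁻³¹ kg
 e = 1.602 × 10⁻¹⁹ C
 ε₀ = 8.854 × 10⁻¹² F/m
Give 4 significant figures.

8.220 × 10⁻⁸ N

Dimensional analysis gives F_au = E_h/a₀ = m_e²e⁶/((4πε₀)³ℏ⁴).
E_h = 4.354 × 10⁻¹⁸ J
a₀ = 5.297 × 10⁻¹¹ m
E_h/a₀ = 8.220 × 10⁻⁸ N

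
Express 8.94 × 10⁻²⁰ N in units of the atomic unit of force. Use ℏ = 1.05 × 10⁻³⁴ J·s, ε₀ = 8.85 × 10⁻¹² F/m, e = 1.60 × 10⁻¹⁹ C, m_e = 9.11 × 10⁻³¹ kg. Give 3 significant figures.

atomic unit of force: F_au = E_h/a₀ = m_e²e⁶/((4πε₀)³ℏ⁴) = 8.33 × 10⁻⁸ N.
8.94 × 10⁻²⁰ / 8.33 × 10⁻⁸ = 1.07 × 10⁻¹²

1.07 × 10⁻¹²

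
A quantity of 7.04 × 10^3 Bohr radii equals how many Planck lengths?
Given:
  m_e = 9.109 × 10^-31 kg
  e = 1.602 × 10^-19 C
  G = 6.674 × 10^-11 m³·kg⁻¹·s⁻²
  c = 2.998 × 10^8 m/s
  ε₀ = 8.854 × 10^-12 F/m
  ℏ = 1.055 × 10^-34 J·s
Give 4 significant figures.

2.307 × 10^28

Bohr radius: a₀ = 4πε₀ℏ²/(m_e e²) = 5.297 × 10^-11 m
Planck length: ℓ_P = √(ℏG/c³) = 1.616 × 10^-35 m
7.04 × 10^3 × 5.297 × 10^-11 / 1.616 × 10^-35 = 2.307 × 10^28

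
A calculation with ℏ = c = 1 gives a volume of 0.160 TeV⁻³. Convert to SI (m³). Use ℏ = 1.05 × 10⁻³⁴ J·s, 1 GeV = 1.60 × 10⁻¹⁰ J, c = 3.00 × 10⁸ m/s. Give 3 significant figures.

Volume is [L]³ = [E]⁻³·(ℏc)³.
1 GeV⁻³ → (ℏc)³ × (1 GeV in J)⁻³ = 7.63 × 10⁻⁴⁸ m³.
Convert the energy scale: 0.160 TeV⁻³ = 1.60 × 10⁻¹⁰ GeV⁻³.
Result: 1.60 × 10⁻¹⁰ × 7.63 × 10⁻⁴⁸ = 1.22 × 10⁻⁵⁷ m³.

1.22 × 10⁻⁵⁷ m³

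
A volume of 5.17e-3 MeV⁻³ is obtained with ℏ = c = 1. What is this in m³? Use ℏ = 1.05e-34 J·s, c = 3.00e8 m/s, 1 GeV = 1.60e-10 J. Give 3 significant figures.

Volume is [L]³ = [E]⁻³·(ℏc)³.
1 GeV⁻³ → (ℏc)³ × (1 GeV in J)⁻³ = 7.63e-48 m³.
Convert the energy scale: 5.17e-3 MeV⁻³ = 5.17e6 GeV⁻³.
Result: 5.17e6 × 7.63e-48 = 3.95e-41 m³.

3.95e-41 m³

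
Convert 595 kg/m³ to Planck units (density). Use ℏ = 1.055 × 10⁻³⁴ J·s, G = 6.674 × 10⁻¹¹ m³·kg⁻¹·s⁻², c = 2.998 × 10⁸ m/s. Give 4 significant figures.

Planck density: ρ_P = c⁵/(ℏG²) = 5.154 × 10⁹⁶ kg/m³.
595 / 5.154 × 10⁹⁶ = 1.154 × 10⁻⁹⁴

1.154 × 10⁻⁹⁴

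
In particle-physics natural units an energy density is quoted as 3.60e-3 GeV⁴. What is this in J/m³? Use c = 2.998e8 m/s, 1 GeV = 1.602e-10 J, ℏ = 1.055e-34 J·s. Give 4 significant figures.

7.494e34 J/m³

[E]/[L]³ = [E]⁴/(ℏc)³; restore (ℏc)⁻³.
1 GeV⁴ → 1/(ℏc)³ × (1 GeV in J)⁴ = 2.082e37 J/m³.
Result: 3.60e-3 × 2.082e37 = 7.494e34 J/m³.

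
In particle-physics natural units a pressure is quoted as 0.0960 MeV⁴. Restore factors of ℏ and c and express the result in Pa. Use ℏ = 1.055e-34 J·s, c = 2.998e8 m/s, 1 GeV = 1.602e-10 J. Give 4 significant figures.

1.998e24 Pa

Pressure is [E]/[L]³ = [E]⁴/(ℏc)³.
1 GeV⁴ → 1/(ℏc)³ × (1 GeV in J)⁴ = 2.082e37 Pa.
Convert the energy scale: 0.0960 MeV⁴ = 9.60e-14 GeV⁴.
Result: 9.60e-14 × 2.082e37 = 1.998e24 Pa.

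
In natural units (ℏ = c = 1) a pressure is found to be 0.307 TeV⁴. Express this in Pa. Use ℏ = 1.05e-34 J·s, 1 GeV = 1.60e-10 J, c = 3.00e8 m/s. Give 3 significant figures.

6.44e48 Pa

Pressure is [E]/[L]³ = [E]⁴/(ℏc)³.
1 GeV⁴ → 1/(ℏc)³ × (1 GeV in J)⁴ = 2.10e37 Pa.
Convert the energy scale: 0.307 TeV⁴ = 3.07e11 GeV⁴.
Result: 3.07e11 × 2.10e37 = 6.44e48 Pa.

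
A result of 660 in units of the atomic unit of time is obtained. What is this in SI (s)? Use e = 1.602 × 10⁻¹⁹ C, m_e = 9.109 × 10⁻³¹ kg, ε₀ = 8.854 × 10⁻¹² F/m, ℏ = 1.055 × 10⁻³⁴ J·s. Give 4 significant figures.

One atomic unit of time: τ_au = (4πε₀)²ℏ³/(m_e e⁴) = 2.423 × 10⁻¹⁷ s.
660 × 2.423 × 10⁻¹⁷ s = 1.599 × 10⁻¹⁴ s

1.599 × 10⁻¹⁴ s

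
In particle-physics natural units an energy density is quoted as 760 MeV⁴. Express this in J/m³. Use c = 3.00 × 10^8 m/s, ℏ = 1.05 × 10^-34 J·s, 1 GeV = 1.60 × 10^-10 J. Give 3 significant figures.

1.59 × 10^28 J/m³

[E]/[L]³ = [E]⁴/(ℏc)³; restore (ℏc)⁻³.
1 GeV⁴ → 1/(ℏc)³ × (1 GeV in J)⁴ = 2.10 × 10^37 J/m³.
Convert the energy scale: 760 MeV⁴ = 7.60 × 10^-10 GeV⁴.
Result: 7.60 × 10^-10 × 2.10 × 10^37 = 1.59 × 10^28 J/m³.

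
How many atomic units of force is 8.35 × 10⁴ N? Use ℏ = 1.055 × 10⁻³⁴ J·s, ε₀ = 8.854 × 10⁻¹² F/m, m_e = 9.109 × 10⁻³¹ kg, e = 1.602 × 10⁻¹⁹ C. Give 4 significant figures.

atomic unit of force: F_au = E_h/a₀ = m_e²e⁶/((4πε₀)³ℏ⁴) = 8.220 × 10⁻⁸ N.
8.35 × 10⁴ / 8.220 × 10⁻⁸ = 1.016 × 10¹²

1.016 × 10¹²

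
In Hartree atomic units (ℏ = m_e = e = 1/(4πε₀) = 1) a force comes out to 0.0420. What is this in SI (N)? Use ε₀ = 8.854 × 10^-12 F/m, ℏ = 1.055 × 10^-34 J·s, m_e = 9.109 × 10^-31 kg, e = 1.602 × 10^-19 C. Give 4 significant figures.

One atomic unit of force: F_au = E_h/a₀ = m_e²e⁶/((4πε₀)³ℏ⁴) = 8.220 × 10^-8 N.
0.0420 × 8.220 × 10^-8 N = 3.452 × 10^-9 N

3.452 × 10^-9 N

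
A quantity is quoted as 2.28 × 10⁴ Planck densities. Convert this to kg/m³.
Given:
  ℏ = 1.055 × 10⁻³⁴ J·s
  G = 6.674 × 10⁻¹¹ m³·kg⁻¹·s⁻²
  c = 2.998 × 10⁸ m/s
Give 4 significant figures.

One Planck density: ρ_P = c⁵/(ℏG²) = 5.154 × 10⁹⁶ kg/m³.
2.28 × 10⁴ × 5.154 × 10⁹⁶ kg/m³ = 1.175 × 10¹⁰¹ kg/m³

1.175 × 10¹⁰¹ kg/m³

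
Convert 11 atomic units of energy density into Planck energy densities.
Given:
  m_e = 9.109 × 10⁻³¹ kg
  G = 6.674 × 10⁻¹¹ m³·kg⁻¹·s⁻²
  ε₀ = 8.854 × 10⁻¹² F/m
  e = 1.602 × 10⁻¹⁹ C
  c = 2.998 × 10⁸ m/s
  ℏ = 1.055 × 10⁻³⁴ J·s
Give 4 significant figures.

6.956 × 10⁻¹⁰⁰

atomic unit of energy density: u_au = E_h/a₀³ = m_e⁴e¹⁰/((4πε₀)⁵ℏ⁸) = 2.929 × 10¹³ J/m³
Planck energy density: u_P = c⁷/(ℏG²) = 4.632 × 10¹¹³ J/m³
11 × 2.929 × 10¹³ / 4.632 × 10¹¹³ = 6.956 × 10⁻¹⁰⁰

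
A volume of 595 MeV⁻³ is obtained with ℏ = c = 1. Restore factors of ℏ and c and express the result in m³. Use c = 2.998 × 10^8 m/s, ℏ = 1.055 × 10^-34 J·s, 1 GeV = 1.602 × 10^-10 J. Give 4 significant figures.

4.579 × 10^-36 m³

Volume is [L]³ = [E]⁻³·(ℏc)³.
1 GeV⁻³ → (ℏc)³ × (1 GeV in J)⁻³ = 7.696 × 10^-48 m³.
Convert the energy scale: 595 MeV⁻³ = 5.95 × 10^11 GeV⁻³.
Result: 5.95 × 10^11 × 7.696 × 10^-48 = 4.579 × 10^-36 m³.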